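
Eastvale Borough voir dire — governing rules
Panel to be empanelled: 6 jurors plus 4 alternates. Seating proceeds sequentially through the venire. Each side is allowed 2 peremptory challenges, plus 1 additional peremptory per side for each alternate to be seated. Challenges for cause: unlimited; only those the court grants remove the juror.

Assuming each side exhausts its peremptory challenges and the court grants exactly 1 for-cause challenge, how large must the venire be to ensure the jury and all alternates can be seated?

Seats to fill: 6 + 4 alternates = 10.
Peremptories: 2 + 1×4 = 6 per side × 2 sides = 12.
For-cause removals: 1.
Minimum venire: 10 + 12 + 1 = 23.

23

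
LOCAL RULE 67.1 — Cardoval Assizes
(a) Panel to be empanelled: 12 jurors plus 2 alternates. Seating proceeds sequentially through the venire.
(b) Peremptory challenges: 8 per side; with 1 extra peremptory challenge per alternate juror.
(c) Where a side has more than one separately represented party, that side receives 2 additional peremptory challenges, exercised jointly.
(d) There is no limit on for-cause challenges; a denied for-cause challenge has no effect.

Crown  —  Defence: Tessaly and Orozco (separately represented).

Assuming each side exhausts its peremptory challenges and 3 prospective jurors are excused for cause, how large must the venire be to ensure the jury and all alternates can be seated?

Seats to fill: 12 + 2 alternates = 14.
Peremptories — Crown: 8 + 1×2 = 10; Defence: 8 + 1×2 + 2 = 12; total 22.
For-cause removals: 3.
Minimum venire: 14 + 22 + 3 = 39.

39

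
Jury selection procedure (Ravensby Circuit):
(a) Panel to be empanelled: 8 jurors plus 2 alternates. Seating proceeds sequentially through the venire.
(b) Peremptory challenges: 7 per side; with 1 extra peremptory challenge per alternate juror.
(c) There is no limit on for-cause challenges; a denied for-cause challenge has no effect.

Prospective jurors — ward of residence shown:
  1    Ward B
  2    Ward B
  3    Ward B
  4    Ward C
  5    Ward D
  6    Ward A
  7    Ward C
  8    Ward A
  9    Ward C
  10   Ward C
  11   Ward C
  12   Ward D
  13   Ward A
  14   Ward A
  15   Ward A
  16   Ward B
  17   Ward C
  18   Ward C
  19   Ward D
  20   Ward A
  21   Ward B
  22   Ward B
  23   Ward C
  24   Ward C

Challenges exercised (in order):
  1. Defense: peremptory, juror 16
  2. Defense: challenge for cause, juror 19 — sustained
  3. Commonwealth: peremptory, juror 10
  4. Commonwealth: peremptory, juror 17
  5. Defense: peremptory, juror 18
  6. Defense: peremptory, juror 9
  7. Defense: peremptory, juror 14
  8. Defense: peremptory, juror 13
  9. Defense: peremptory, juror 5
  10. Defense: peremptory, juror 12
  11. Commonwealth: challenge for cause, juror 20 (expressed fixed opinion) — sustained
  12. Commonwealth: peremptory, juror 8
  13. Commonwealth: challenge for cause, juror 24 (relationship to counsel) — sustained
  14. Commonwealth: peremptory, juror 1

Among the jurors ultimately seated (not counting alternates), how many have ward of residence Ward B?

3

Removed: #1, #5, #8, #9, #10, #12, #13, #14, #16, #17, #18, #19, #20, #24.
Seated jurors 1–8: #2, #3, #4, #6, #7, #11, #15, #21 (alternates #22, #23 not counted).
Of those, in Ward B: #2, #3, #21 → 3.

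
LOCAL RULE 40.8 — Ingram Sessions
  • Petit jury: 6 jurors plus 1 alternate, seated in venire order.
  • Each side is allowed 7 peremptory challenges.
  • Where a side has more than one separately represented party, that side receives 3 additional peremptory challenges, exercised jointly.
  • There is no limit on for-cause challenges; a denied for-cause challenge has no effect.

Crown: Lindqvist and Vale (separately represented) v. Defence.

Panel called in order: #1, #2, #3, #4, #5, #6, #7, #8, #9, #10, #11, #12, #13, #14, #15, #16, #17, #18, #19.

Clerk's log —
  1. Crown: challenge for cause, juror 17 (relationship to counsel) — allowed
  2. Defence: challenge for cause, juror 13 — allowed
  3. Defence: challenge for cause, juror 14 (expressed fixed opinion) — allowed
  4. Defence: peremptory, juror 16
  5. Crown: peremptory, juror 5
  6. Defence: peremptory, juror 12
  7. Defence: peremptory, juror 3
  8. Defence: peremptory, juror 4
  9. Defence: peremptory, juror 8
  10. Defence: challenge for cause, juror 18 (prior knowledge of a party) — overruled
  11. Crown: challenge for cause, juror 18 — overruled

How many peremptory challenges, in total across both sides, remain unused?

11

Crown allotment: 7 base + 3 multi-party = 10. Defence allotment: 7.
Crown peremptories used: #5 — 1 (for-cause on #17, #18 don't count).
Defence peremptories used: #16, #12, #3, #4, #8 — 5 (for-cause on #13, #14, #18 don't count).
Remaining: (10 − 1) + (7 − 5) = 11.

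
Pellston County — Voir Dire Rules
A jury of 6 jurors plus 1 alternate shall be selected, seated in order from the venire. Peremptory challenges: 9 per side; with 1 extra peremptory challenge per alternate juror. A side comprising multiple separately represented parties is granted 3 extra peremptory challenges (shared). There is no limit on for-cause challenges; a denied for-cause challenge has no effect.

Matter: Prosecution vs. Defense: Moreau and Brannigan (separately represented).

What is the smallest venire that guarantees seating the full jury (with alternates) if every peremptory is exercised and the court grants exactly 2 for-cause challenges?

32

Seats to fill: 6 + 1 alternates = 7.
Peremptories — Prosecution: 9 + 1×1 = 10; Defense: 9 + 1×1 + 3 = 13; total 23.
For-cause removals: 2.
Minimum venire: 7 + 23 + 2 = 32.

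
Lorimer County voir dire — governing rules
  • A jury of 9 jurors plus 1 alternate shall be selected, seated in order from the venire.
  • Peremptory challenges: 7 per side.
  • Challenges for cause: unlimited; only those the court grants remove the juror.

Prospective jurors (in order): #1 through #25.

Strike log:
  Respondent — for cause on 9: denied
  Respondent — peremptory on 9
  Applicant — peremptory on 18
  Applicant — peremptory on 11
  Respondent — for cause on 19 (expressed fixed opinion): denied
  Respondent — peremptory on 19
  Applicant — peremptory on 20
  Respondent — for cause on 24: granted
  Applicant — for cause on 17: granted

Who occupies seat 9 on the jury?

10

Removed: #9, #11, #17, #18, #19, #20, #24.
Filling seats in venire order through position 9: #1, #2, #3, #4, #5, #6, #7, #8, #10.
So seat 9 is #10.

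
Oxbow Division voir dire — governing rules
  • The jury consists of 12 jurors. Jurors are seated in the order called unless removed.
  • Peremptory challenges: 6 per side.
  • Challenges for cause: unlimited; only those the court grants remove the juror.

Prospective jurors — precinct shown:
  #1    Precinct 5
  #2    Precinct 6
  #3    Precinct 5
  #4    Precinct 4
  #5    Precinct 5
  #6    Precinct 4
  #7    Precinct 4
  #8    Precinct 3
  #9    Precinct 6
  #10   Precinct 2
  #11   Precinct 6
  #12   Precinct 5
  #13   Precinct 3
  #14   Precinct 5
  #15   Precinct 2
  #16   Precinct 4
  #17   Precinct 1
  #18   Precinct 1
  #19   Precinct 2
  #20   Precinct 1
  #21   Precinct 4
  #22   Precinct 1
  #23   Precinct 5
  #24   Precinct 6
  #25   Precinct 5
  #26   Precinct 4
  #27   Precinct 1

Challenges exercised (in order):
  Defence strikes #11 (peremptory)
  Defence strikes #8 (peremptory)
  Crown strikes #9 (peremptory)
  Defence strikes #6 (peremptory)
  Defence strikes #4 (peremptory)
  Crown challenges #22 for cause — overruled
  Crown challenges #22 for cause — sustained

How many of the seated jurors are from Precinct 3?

Removed: #4, #6, #8, #9, #11, #22.
Seated jurors 1–12: #1, #2, #3, #5, #7, #10, #12, #13, #14, #15, #16, #17.
Of those, in Precinct 3: #13 → 1.

1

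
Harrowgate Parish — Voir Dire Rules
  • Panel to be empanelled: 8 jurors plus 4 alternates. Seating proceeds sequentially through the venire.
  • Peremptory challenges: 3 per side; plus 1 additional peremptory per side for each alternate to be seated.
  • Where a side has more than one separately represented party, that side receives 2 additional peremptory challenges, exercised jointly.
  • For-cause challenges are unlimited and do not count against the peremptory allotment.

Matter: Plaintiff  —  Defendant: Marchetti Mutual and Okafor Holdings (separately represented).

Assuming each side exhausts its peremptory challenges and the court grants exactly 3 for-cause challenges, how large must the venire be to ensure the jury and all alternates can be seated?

Seats to fill: 8 + 4 alternates = 12.
Peremptories — Plaintiff: 3 + 1×4 = 7; Defendant: 3 + 1×4 + 2 = 9; total 16.
For-cause removals: 3.
Minimum venire: 12 + 16 + 3 = 31.

31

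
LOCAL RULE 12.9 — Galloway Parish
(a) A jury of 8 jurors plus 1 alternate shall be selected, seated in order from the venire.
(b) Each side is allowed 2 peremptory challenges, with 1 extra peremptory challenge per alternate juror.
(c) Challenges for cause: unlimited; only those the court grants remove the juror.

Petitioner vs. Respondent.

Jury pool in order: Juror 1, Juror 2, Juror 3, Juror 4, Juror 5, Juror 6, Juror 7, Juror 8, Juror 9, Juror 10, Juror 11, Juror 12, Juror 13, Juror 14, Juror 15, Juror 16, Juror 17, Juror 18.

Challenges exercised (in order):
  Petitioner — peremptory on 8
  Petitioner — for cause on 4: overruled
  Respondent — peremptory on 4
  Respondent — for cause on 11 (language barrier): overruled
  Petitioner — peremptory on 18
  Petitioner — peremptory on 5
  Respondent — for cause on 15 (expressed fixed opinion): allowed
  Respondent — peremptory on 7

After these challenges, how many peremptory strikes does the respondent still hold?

Respondent allotment: 2 base + 1 × 1 alternate = 3.
Respondent peremptories used: #4, #7 — 2 (for-cause on #11, #15 don't count).
Remaining: 3 − 2 = 1.

1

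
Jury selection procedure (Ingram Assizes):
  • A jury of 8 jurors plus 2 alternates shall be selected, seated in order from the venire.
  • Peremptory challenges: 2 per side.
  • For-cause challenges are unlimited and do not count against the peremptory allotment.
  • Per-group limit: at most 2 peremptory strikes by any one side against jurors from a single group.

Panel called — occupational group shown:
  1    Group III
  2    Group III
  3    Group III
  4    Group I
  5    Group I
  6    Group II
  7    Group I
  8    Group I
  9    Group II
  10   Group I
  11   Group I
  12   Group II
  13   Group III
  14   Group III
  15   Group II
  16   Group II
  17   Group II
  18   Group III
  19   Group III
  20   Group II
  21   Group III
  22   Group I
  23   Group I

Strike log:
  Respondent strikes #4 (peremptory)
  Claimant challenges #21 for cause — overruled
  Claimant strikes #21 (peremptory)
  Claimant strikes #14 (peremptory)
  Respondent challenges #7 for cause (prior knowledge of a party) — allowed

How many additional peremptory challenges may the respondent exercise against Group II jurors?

1

Respondent peremptories so far: #4 — 1 of 2 used, 1 left overall.
Against Group II: none yet — per-group cap 2 leaves 2.
Binding limit: min(1, 2) = 1.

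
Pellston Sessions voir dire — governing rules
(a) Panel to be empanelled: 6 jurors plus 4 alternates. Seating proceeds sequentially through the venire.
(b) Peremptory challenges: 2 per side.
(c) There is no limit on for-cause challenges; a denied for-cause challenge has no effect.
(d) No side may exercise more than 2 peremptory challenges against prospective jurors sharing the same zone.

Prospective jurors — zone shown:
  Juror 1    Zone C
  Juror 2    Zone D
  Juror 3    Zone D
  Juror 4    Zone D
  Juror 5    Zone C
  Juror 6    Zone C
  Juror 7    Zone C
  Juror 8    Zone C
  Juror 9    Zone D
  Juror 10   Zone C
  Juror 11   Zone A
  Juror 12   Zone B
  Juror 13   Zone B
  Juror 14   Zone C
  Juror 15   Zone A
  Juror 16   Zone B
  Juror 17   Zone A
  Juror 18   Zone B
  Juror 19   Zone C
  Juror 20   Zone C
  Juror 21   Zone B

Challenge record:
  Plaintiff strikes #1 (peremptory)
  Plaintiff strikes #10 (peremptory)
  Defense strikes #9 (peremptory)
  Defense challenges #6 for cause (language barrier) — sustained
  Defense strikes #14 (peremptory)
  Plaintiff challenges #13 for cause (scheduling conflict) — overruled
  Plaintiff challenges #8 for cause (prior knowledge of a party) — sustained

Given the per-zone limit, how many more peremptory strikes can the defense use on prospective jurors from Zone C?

Defense peremptories so far: #9, #14 — 2 of 2 used, 0 left overall.
Against Zone C: #14 — 1 used; per-zone cap 2 leaves 1.
Binding limit: min(0, 1) = 0.

0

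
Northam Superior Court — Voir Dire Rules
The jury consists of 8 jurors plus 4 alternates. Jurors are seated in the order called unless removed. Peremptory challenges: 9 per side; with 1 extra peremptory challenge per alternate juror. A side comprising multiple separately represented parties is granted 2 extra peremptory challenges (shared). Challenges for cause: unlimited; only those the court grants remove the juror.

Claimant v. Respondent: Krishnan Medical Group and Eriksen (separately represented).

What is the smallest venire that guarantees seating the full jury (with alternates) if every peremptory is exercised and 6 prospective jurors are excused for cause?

46

Seats to fill: 8 + 4 alternates = 12.
Peremptories — Claimant: 9 + 1×4 = 13; Respondent: 9 + 1×4 + 2 = 15; total 28.
For-cause removals: 6.
Minimum venire: 12 + 28 + 6 = 46.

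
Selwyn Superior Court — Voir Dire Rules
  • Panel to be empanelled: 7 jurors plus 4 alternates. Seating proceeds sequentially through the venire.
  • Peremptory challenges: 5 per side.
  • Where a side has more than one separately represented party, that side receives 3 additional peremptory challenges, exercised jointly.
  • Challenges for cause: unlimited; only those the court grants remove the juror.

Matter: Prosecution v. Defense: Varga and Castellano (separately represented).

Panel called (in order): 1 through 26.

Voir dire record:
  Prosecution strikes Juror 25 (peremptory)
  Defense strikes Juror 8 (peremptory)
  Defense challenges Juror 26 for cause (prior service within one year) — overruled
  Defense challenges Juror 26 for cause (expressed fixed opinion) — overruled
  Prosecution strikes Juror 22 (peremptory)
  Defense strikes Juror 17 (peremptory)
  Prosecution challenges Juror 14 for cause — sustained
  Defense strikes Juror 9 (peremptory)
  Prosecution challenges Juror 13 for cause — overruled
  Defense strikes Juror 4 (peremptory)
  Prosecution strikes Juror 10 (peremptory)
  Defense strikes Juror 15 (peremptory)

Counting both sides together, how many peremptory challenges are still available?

Prosecution allotment: 5. Defense allotment: 5 base + 3 multi-party = 8.
Prosecution peremptories used: #25, #22, #10 — 3 (for-cause on #14, #13 don't count).
Defense peremptories used: #8, #17, #9, #4, #15 — 5 (for-cause on #26, #26 don't count).
Remaining: (5 − 3) + (8 − 5) = 5.

5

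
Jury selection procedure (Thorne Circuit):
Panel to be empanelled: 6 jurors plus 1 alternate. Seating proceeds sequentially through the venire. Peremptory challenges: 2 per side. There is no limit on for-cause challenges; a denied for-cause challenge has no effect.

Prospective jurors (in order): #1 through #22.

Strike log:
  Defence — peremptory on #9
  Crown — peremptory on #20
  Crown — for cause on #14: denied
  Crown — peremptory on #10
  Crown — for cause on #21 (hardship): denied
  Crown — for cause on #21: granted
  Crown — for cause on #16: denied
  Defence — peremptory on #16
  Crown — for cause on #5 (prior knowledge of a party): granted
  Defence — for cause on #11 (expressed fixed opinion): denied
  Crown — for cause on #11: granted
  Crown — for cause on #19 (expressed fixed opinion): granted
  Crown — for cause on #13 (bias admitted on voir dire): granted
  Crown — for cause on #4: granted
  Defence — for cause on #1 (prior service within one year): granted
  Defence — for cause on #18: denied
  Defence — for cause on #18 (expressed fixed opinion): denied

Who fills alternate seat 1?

Removed: #1, #4, #5, #9, #10, #11, #13, #16, #19, #20, #21. (#14, #18 stay — for-cause denied.)
Seating in order: seats 1–6 → #2, #3, #6, #7, #8, #12; alternates → #14.
So alternate 1 is #14.

14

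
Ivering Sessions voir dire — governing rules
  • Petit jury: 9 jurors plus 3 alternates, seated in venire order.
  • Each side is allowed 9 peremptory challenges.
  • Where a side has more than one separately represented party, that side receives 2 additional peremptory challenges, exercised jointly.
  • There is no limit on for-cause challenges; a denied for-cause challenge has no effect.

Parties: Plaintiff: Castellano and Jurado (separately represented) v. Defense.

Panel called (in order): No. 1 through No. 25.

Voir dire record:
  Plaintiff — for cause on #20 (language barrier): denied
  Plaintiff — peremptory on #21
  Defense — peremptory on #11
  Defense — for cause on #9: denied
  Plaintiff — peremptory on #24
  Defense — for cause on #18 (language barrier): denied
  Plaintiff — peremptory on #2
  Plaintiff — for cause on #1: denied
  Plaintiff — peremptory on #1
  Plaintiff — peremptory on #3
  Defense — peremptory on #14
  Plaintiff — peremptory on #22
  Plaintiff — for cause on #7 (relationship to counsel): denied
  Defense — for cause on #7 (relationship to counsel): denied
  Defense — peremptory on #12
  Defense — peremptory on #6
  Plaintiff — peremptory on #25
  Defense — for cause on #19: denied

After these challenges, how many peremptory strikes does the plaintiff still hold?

4

Plaintiff allotment: 9 base + 2 multi-party = 11.
Plaintiff peremptories used: #21, #24, #2, #1, #3, #22, #25 — 7 (for-cause on #20, #1, #7 don't count).
Remaining: 11 − 7 = 4.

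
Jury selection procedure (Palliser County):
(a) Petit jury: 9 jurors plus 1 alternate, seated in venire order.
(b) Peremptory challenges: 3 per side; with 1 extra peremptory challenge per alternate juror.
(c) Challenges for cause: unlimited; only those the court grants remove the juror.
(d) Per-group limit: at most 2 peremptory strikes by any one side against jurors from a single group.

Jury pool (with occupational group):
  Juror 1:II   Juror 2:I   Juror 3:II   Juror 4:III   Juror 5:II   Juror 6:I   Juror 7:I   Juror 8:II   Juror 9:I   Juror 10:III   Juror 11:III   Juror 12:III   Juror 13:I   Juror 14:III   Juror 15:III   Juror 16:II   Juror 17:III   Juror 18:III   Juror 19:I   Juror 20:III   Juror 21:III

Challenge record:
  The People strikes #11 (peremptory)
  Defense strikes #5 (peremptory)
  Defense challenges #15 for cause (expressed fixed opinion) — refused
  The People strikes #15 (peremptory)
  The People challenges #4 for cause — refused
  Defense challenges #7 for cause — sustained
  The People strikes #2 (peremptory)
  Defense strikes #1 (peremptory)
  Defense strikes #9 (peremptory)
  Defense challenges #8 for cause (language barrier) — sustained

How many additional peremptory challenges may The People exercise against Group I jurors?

The People peremptories so far: #11, #15, #2 — 3 of 4 used, 1 left overall.
Against Group I: #2 — 1 used; per-group cap 2 leaves 1.
Binding limit: min(1, 1) = 1.

1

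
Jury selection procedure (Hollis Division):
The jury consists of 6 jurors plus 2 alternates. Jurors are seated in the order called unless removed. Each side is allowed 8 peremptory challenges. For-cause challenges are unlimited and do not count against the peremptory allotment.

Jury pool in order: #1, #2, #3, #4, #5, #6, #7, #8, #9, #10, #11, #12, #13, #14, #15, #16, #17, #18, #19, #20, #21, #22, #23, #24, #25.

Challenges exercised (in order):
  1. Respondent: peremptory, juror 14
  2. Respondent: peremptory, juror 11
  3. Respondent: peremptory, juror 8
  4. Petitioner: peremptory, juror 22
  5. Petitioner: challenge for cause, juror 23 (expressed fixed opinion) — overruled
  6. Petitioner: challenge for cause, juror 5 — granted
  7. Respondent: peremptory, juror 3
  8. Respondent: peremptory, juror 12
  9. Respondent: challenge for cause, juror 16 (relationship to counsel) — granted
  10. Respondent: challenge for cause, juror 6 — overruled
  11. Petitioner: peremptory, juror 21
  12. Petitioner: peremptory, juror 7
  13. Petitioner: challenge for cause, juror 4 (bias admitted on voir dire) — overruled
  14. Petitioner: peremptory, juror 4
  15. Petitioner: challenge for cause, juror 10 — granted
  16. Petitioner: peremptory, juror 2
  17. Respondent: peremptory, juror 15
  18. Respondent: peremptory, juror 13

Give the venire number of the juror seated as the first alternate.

Removed: #2, #3, #4, #5, #7, #8, #10, #11, #12, #13, #14, #15, #16, #21, #22. (#6, #23 stay — for-cause denied.)
Filling seats in venire order through position 7: #1, #6, #9, #17, #18, #19, #20.
So alternate 1 is #20.

20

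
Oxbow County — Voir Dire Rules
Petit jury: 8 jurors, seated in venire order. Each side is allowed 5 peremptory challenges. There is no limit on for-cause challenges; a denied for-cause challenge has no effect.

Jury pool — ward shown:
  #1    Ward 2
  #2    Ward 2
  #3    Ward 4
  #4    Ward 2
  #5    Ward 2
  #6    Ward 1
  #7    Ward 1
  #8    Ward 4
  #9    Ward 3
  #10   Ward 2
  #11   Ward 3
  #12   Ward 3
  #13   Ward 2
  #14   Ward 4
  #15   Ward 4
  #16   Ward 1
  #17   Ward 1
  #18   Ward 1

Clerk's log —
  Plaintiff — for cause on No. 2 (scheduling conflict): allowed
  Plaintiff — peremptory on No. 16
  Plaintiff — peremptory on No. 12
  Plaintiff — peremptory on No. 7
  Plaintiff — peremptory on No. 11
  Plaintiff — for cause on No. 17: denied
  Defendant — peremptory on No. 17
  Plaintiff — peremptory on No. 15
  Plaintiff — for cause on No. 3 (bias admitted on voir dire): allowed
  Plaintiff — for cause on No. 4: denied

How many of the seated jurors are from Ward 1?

Removed: #2, #3, #7, #11, #12, #15, #16, #17.
Seated jurors 1–8: #1, #4, #5, #6, #8, #9, #10, #13.
Of those, in Ward 1: #6 → 1.

1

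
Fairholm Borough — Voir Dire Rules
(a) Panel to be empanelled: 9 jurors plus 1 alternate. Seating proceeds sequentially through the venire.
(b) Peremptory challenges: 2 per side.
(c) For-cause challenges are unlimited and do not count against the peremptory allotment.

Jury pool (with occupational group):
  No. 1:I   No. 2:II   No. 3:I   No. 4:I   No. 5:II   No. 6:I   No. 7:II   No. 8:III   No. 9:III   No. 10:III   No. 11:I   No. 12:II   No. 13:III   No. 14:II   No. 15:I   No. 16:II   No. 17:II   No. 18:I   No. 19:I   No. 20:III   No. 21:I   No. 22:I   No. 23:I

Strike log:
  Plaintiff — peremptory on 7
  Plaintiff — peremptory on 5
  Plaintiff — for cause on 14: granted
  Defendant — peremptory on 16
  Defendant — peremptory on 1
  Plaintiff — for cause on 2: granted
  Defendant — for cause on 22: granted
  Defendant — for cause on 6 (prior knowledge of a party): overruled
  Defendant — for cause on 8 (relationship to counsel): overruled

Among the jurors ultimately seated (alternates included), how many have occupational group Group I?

Removed: #1, #2, #5, #7, #14, #16, #22.
Seated (10 incl. alternates): #3, #4, #6, #8, #9, #10, #11, #12, #13, #15.
Of those, in Group I: #3, #4, #6, #11, #15 → 5.

5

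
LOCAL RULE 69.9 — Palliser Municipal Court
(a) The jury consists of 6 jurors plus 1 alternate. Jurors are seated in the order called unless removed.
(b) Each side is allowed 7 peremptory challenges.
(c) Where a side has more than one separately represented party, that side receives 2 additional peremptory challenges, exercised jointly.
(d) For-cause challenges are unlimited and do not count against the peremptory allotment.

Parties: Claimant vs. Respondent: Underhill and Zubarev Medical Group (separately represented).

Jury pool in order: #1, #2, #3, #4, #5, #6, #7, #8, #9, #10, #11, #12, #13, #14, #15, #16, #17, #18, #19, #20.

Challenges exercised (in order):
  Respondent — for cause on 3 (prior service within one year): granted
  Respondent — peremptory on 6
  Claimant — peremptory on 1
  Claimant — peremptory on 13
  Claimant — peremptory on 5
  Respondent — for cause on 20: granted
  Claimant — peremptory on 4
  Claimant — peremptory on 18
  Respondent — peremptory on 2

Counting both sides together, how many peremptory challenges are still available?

Claimant allotment: 7. Respondent allotment: 7 base + 2 multi-party = 9.
Claimant peremptories used: #1, #13, #5, #4, #18 — 5.
Respondent peremptories used: #6, #2 — 2 (for-cause on #3, #20 don't count).
Remaining: (7 − 5) + (9 − 2) = 9.

9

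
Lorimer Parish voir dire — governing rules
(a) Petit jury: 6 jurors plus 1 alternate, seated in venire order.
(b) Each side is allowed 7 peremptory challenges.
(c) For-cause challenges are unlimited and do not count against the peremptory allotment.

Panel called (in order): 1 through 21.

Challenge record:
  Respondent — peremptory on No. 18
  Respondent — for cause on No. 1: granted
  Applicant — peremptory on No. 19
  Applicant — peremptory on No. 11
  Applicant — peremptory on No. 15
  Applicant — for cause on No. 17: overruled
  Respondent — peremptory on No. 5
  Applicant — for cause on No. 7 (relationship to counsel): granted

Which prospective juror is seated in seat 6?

Removed: #1, #5, #7, #11, #15, #18, #19. (#17 stays — for-cause denied.)
Filling seats in venire order through position 6: #2, #3, #4, #6, #8, #9.
So seat 6 is #9.

9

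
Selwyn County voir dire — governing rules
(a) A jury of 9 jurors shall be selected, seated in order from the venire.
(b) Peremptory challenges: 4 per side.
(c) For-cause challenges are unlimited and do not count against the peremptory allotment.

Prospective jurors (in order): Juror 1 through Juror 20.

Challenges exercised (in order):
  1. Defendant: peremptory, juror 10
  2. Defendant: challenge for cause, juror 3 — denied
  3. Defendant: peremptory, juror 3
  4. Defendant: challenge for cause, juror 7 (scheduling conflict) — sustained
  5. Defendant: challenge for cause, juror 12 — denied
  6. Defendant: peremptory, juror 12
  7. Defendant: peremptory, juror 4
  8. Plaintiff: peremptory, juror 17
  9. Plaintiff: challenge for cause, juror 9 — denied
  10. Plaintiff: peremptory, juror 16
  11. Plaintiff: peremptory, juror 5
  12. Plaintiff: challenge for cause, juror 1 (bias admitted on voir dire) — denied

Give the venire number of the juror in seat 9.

Removed: #3, #4, #5, #7, #10, #12, #16, #17. (#1, #9 stay — for-cause denied.)
Filling seats in venire order through position 9: #1, #2, #6, #8, #9, #11, #13, #14, #15.
So seat 9 is #15.

15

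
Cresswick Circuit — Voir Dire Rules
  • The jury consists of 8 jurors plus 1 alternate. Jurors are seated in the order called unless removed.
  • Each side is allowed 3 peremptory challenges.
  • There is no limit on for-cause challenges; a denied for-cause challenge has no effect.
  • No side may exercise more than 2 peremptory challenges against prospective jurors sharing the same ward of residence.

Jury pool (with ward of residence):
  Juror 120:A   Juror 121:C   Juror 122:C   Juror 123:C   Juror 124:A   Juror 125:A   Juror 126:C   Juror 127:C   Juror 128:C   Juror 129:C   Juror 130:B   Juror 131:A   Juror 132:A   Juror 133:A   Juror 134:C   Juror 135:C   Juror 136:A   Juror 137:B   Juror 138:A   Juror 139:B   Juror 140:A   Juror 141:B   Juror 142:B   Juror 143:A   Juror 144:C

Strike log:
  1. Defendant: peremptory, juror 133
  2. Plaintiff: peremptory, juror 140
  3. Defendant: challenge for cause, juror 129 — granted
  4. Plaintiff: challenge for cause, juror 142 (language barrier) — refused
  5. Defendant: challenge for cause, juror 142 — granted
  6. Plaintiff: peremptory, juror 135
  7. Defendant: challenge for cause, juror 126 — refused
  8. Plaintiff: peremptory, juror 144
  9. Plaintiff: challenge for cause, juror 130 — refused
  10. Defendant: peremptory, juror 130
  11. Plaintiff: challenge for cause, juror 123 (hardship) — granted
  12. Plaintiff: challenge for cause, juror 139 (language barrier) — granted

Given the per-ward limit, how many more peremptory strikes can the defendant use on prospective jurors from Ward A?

1

Defendant peremptories so far: #133, #130 — 2 of 3 used, 1 left overall.
Against Ward A: #133 — 1 used; per-ward cap 2 leaves 1.
Binding limit: min(1, 1) = 1.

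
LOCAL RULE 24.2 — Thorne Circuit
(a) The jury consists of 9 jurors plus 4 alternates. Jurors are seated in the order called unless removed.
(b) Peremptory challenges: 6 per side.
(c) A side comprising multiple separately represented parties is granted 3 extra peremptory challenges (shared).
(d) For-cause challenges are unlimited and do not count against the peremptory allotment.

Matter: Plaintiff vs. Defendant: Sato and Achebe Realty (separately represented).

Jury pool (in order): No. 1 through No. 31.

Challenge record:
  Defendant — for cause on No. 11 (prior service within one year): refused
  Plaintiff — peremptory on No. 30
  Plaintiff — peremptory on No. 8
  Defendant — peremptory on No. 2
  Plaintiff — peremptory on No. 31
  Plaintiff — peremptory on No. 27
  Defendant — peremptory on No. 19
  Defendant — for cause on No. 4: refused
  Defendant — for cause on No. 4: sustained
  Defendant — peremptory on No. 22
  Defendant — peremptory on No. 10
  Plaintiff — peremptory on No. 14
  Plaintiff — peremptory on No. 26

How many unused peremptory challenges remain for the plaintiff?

Plaintiff allotment: 6.
Plaintiff peremptories used: #30, #8, #31, #27, #14, #26 — 6.
Remaining: 6 − 6 = 0.

0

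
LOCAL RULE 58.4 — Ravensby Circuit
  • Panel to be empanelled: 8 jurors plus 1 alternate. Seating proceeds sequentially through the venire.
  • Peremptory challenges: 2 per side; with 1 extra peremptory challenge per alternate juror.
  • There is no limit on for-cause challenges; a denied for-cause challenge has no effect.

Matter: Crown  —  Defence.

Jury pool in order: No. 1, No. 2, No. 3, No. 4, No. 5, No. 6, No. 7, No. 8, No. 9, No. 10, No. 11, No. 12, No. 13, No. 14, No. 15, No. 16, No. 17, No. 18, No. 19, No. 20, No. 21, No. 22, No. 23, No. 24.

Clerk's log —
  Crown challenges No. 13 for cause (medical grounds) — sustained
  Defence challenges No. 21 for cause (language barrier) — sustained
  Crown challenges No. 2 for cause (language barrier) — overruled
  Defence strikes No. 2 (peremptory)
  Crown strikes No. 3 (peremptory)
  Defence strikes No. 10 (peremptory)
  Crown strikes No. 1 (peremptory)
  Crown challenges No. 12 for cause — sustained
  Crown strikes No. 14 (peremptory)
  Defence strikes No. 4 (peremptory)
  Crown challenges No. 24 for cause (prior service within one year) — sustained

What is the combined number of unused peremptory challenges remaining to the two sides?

Crown allotment: 2 base + 1 × 1 alternate = 3. Defence allotment: 2 base + 1 × 1 alternate = 3.
Crown peremptories used: #3, #1, #14 — 3 (for-cause on #13, #2, #12, #24 don't count).
Defence peremptories used: #2, #10, #4 — 3 (the for-cause on #21 doesn't count).
Remaining: (3 − 3) + (3 − 3) = 0.

0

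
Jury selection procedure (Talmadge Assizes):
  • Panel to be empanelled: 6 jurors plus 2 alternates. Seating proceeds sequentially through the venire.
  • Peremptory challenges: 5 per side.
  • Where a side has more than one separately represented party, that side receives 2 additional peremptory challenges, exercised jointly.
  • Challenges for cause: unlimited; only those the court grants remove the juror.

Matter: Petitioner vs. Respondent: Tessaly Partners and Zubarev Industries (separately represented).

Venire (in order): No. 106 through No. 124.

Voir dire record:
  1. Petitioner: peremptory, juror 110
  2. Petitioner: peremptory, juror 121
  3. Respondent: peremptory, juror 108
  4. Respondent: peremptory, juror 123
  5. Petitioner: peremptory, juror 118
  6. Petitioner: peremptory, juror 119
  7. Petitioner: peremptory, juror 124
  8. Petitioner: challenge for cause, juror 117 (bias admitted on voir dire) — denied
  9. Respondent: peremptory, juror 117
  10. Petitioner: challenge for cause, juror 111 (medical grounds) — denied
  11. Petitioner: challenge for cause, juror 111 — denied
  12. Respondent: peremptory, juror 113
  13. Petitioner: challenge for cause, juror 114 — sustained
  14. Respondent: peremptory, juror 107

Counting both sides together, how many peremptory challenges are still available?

2

Petitioner allotment: 5. Respondent allotment: 5 base + 2 multi-party = 7.
Petitioner peremptories used: #110, #121, #118, #119, #124 — 5 (for-cause on #117, #111, #111, #114 don't count).
Respondent peremptories used: #108, #123, #117, #113, #107 — 5.
Remaining: (5 − 5) + (7 − 5) = 2.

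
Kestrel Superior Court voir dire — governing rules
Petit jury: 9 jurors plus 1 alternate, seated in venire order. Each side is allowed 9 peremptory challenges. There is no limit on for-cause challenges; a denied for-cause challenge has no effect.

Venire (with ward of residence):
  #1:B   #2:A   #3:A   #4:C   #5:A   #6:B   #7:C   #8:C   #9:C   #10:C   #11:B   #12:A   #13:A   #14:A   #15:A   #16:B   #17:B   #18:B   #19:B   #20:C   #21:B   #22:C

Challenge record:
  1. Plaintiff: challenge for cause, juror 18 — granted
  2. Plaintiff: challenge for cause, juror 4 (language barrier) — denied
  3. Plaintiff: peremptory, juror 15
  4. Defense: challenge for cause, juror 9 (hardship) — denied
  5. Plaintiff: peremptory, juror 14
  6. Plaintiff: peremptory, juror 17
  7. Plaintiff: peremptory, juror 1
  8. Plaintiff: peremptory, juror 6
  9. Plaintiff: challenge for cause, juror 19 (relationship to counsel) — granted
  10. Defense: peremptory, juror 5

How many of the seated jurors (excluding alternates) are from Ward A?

3

Removed: #1, #5, #6, #14, #15, #17, #18, #19.
Seated jurors 1–9: #2, #3, #4, #7, #8, #9, #10, #11, #12 (alternates #13 not counted).
Of those, in Ward A: #2, #3, #12 → 3.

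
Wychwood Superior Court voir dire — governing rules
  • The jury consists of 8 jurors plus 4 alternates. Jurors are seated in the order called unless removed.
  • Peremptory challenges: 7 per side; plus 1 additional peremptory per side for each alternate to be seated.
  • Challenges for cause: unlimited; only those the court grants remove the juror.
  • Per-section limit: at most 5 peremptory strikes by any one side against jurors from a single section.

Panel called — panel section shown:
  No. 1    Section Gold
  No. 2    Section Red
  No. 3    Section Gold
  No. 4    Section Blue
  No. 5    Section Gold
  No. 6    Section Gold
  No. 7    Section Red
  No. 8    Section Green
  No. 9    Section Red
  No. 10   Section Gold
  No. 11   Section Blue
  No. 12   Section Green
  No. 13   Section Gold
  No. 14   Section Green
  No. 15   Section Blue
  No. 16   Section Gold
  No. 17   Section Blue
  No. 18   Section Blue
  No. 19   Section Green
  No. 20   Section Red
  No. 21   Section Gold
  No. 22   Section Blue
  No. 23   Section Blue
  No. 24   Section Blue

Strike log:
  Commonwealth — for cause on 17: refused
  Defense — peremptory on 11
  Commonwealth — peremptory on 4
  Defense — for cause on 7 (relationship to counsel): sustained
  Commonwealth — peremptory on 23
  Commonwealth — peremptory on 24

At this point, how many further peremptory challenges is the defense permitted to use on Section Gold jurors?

Defense peremptories so far: #11 — 1 of 11 used, 10 left overall.
Against Section Gold: none yet — per-section cap 5 leaves 5.
Binding limit: min(10, 5) = 5.

5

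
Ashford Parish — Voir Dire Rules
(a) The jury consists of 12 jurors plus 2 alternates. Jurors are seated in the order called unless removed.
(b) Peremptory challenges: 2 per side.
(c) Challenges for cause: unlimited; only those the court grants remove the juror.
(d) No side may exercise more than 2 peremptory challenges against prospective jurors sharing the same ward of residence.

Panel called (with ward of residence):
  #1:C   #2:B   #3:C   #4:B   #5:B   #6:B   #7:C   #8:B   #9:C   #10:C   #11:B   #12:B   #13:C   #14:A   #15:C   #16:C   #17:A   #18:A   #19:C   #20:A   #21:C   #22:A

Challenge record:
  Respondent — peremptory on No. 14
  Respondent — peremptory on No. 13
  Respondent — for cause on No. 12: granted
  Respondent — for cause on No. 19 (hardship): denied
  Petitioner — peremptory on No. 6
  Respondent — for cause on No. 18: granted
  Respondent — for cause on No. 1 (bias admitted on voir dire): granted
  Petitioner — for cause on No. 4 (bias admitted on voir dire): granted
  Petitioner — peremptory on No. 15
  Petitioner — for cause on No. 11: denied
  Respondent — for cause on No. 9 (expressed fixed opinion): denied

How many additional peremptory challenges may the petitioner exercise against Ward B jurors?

Petitioner peremptories so far: #6, #15 — 2 of 2 used, 0 left overall.
Against Ward B: #6 — 1 used; per-ward cap 2 leaves 1.
Binding limit: min(0, 1) = 0.

0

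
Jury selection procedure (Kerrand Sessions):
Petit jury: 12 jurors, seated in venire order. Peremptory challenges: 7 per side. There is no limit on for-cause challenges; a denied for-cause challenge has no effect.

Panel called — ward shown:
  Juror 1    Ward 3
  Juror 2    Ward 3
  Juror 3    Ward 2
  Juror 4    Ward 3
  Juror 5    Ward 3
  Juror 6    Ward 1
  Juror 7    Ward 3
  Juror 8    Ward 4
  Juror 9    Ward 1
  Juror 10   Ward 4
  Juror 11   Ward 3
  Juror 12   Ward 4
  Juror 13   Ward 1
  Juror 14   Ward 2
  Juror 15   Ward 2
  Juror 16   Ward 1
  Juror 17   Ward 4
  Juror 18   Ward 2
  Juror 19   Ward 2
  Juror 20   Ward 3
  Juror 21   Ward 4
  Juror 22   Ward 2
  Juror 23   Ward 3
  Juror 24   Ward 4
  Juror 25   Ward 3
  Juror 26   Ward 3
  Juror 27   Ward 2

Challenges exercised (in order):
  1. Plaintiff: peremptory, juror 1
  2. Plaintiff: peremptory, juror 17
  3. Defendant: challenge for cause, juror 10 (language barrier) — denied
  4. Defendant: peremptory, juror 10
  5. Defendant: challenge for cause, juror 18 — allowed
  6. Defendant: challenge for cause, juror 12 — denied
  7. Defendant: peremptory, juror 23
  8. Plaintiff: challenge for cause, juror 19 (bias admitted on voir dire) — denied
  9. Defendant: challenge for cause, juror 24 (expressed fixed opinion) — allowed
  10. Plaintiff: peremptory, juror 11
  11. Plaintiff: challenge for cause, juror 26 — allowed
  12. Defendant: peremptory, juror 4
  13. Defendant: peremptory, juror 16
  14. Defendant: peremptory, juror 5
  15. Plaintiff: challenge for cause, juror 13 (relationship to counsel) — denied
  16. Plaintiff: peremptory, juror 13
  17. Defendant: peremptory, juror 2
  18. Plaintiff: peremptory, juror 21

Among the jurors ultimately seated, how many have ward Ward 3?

Removed: #1, #2, #4, #5, #10, #11, #13, #16, #17, #18, #21, #23, #24, #26.
Seated jurors 1–12: #3, #6, #7, #8, #9, #12, #14, #15, #19, #20, #22, #25.
Of those, in Ward 3: #7, #20, #25 → 3.

3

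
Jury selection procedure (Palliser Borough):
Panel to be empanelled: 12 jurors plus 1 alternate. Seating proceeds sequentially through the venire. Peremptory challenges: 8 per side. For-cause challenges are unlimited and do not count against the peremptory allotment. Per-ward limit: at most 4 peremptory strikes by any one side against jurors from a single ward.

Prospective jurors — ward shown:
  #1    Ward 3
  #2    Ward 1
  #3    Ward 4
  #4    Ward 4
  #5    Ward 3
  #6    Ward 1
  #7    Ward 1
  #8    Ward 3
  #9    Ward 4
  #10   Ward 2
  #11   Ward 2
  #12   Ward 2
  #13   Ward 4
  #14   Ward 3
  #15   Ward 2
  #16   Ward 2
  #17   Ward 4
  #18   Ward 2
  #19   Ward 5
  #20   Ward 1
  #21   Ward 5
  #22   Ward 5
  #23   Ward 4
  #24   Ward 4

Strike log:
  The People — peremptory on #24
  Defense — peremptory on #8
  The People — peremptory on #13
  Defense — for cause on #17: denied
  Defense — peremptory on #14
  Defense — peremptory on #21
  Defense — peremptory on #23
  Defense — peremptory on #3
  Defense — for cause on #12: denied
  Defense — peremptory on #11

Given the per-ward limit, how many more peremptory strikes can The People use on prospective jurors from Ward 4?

The People peremptories so far: #24, #13 — 2 of 8 used, 6 left overall.
Against Ward 4: #24, #13 — 2 used; per-ward cap 4 leaves 2.
Binding limit: min(6, 2) = 2.

2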